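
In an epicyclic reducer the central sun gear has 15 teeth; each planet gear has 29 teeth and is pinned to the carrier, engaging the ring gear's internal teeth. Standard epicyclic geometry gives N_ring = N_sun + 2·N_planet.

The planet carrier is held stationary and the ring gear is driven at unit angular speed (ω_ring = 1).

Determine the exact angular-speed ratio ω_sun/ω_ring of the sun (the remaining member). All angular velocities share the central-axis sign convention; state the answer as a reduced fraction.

-73/15

N_ring = 15 + 2·29 = 73
15(ω_s−ω_c) = −73(ω_r−ω_c),  ω_c=0, ω_r=1
ω_s = 0 − (73/15)(1−0) = -73/15
ω_s/ω_r = -73/15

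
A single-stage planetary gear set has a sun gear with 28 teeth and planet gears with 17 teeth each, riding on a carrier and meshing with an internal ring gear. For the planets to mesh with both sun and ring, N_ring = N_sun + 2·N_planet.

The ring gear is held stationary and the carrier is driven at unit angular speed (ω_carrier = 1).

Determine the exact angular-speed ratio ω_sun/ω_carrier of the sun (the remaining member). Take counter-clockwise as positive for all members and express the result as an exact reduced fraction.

N_ring = 28 + 2·17 = 62
28(ω_s−ω_c) = −62(ω_r−ω_c),  ω_r=0, ω_c=1
ω_s = 1 − (62/28)(0−1) = 45/14
ω_s/ω_c = 45/14

45/14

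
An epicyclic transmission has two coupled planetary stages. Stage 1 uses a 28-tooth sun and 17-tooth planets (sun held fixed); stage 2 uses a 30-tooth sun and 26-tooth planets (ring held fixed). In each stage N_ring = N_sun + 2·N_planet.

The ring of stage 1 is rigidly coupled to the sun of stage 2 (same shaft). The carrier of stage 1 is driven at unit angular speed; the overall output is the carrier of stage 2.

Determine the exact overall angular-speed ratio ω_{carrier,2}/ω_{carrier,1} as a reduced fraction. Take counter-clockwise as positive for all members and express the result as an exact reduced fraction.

675/1736

Stage 1: N_ring = 28 + 2·17 = 62
Stage 1: 28(ω_s−ω_c) = −62(ω_r−ω_c),  ω_s=0, ω_c=1
Stage 1: ω_r = 1 − (28/62)(0−1) = 45/31
  ⇒ ω_r¹/ω_c¹ = 45/31
Stage 2: N_ring = 30 + 2·26 = 82
Stage 2: 30(ω_s−ω_c) = −82(ω_r−ω_c),  ω_r=0, ω_s=1
Stage 2: 30(1−ω_c) = −82(0−ω_c)  ⇒  112ω_c = 30  ⇒  ω_c = 15/56
  ⇒ ω_c²/ω_s² = 15/56
Coupling ω_s² = ω_r¹ ⇒ overall = 45/31 × 15/56 = 675/1736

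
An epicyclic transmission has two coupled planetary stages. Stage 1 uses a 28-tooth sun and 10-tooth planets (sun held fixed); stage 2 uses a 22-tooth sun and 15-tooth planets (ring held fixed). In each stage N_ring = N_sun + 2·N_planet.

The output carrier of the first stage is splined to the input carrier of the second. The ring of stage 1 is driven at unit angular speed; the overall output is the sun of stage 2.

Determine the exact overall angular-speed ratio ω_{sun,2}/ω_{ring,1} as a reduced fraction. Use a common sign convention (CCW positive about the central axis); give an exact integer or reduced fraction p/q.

444/209

Stage 1: N_ring = 28 + 2·10 = 48
Stage 1: 28(ω_s−ω_c) = −48(ω_r−ω_c),  ω_s=0, ω_r=1
Stage 1: 28(0−ω_c) = −48(1−ω_c)  ⇒  76ω_c = 48  ⇒  ω_c = 12/19
  ⇒ ω_c¹/ω_r¹ = 12/19
Stage 2: N_ring = 22 + 2·15 = 52
Stage 2: 22(ω_s−ω_c) = −52(ω_r−ω_c),  ω_r=0, ω_c=1
Stage 2: ω_s = 1 − (52/22)(0−1) = 37/11
  ⇒ ω_s²/ω_c² = 37/11
Coupling ω_c² = ω_c¹ ⇒ overall = 12/19 × 37/11 = 444/209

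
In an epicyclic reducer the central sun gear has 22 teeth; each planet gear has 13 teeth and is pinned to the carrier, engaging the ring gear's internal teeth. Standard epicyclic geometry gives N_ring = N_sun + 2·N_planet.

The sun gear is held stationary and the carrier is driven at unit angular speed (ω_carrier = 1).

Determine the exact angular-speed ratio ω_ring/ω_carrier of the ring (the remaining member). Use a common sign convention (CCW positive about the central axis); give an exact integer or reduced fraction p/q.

35/24

N_ring = 22 + 2·13 = 48
22(ω_s−ω_c) = −48(ω_r−ω_c),  ω_s=0, ω_c=1
ω_r = 1 − (22/48)(0−1) = 35/24
ω_r/ω_c = 35/24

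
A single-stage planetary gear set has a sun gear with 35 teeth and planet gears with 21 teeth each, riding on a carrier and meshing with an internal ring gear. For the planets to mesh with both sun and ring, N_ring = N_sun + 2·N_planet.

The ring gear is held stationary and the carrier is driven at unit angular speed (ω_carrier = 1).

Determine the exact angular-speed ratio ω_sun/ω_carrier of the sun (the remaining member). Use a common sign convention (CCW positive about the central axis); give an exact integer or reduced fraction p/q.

16/5

N_ring = 35 + 2·21 = 77
35(ω_s−ω_c) = −77(ω_r−ω_c),  ω_r=0, ω_c=1
ω_s = 1 − (77/35)(0−1) = 16/5
ω_s/ω_c = 16/5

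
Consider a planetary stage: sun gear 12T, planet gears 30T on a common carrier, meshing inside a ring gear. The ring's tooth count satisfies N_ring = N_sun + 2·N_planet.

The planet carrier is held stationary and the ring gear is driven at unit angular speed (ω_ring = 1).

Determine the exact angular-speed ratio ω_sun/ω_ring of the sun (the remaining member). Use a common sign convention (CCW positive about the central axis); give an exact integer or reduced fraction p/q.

N_ring = 12 + 2·30 = 72
12(ω_s−ω_c) = −72(ω_r−ω_c),  ω_c=0, ω_r=1
ω_s = 0 − (72/12)(1−0) = -6
ω_s/ω_r = -6

-6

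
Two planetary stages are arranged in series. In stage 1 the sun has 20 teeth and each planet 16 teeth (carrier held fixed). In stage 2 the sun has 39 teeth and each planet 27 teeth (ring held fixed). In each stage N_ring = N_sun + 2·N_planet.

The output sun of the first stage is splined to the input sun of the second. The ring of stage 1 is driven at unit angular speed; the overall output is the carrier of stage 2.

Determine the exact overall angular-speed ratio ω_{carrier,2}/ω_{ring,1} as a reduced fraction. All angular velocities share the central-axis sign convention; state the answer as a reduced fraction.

Stage 1: N_ring = 20 + 2·16 = 52
Stage 1: 20(ω_s−ω_c) = −52(ω_r−ω_c),  ω_c=0, ω_r=1
Stage 1: ω_s = 0 − (52/20)(1−0) = -13/5
  ⇒ ω_s¹/ω_r¹ = -13/5
Stage 2: N_ring = 39 + 2·27 = 93
Stage 2: 39(ω_s−ω_c) = −93(ω_r−ω_c),  ω_r=0, ω_s=1
Stage 2: 39(1−ω_c) = −93(0−ω_c)  ⇒  132ω_c = 39  ⇒  ω_c = 13/44
  ⇒ ω_c²/ω_s² = 13/44
Coupling ω_s² = ω_s¹ ⇒ overall = -13/5 × 13/44 = -169/220

-169/220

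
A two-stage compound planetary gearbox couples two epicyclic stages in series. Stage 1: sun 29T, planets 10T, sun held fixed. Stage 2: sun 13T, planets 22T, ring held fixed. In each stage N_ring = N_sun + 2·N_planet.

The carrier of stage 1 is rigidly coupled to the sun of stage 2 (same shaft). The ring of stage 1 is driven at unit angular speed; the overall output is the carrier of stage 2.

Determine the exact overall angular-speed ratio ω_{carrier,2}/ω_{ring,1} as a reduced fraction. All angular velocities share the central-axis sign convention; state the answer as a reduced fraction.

Stage 1: N_ring = 29 + 2·10 = 49
Stage 1: 29(ω_s−ω_c) = −49(ω_r−ω_c),  ω_s=0, ω_r=1
Stage 1: 29(0−ω_c) = −49(1−ω_c)  ⇒  78ω_c = 49  ⇒  ω_c = 49/78
  ⇒ ω_c¹/ω_r¹ = 49/78
Stage 2: N_ring = 13 + 2·22 = 57
Stage 2: 13(ω_s−ω_c) = −57(ω_r−ω_c),  ω_r=0, ω_s=1
Stage 2: 13(1−ω_c) = −57(0−ω_c)  ⇒  70ω_c = 13  ⇒  ω_c = 13/70
  ⇒ ω_c²/ω_s² = 13/70
Coupling ω_s² = ω_c¹ ⇒ overall = 49/78 × 13/70 = 7/60

7/60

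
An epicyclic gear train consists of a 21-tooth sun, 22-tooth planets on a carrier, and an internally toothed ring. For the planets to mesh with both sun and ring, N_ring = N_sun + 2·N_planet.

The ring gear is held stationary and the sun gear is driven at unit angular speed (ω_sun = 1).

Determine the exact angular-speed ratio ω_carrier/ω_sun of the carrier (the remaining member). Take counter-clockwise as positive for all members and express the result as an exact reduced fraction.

N_ring = 21 + 2·22 = 65
21(ω_s−ω_c) = −65(ω_r−ω_c),  ω_r=0, ω_s=1
21(1−ω_c) = −65(0−ω_c)  ⇒  86ω_c = 21  ⇒  ω_c = 21/86
ω_c/ω_s = 21/86

21/86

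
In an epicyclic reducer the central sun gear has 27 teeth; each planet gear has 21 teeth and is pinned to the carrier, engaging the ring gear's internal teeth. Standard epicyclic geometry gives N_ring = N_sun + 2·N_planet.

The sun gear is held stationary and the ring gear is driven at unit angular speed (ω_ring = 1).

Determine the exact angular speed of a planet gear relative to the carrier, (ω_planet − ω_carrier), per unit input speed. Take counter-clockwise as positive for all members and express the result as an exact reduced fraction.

N_ring = 27 + 2·21 = 69
27(ω_s−ω_c) = −69(ω_r−ω_c),  ω_s=0, ω_r=1
27(0−ω_c) = −69(1−ω_c)  ⇒  96ω_c = 69  ⇒  ω_c = 23/32
sun–planet: 27·(0−23/32) = −21·(ω_p−ω_c)  ⇒  ω_p−ω_c = −(27/21)·(-23/32) = 207/224

207/224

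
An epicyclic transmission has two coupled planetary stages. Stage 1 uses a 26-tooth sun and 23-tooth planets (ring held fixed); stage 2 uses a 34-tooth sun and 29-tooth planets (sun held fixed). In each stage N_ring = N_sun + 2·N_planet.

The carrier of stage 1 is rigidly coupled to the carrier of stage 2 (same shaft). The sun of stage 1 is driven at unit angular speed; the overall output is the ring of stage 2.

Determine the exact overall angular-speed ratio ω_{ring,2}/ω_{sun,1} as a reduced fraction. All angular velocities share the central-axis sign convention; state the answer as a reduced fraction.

117/322

Stage 1: N_ring = 26 + 2·23 = 72
Stage 1: 26(ω_s−ω_c) = −72(ω_r−ω_c),  ω_r=0, ω_s=1
Stage 1: 26(1−ω_c) = −72(0−ω_c)  ⇒  98ω_c = 26  ⇒  ω_c = 13/49
  ⇒ ω_c¹/ω_s¹ = 13/49
Stage 2: N_ring = 34 + 2·29 = 92
Stage 2: 34(ω_s−ω_c) = −92(ω_r−ω_c),  ω_s=0, ω_c=1
Stage 2: ω_r = 1 − (34/92)(0−1) = 63/46
  ⇒ ω_r²/ω_c² = 63/46
Coupling ω_c² = ω_c¹ ⇒ overall = 13/49 × 63/46 = 117/322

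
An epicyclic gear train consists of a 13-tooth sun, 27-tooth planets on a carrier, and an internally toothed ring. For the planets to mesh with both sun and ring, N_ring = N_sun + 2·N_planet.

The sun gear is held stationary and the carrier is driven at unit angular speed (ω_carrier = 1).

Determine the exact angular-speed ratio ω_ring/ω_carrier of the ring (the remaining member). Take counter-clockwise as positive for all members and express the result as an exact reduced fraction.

80/67

N_ring = 13 + 2·27 = 67
13(ω_s−ω_c) = −67(ω_r−ω_c),  ω_s=0, ω_c=1
ω_r = 1 − (13/67)(0−1) = 80/67
ω_r/ω_c = 80/67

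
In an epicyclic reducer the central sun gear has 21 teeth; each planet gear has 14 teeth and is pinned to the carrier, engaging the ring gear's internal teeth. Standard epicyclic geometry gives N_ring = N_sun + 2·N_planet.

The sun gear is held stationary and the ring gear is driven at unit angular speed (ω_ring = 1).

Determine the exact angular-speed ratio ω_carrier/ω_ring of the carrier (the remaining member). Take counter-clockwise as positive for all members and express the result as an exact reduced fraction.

N_ring = 21 + 2·14 = 49
21(ω_s−ω_c) = −49(ω_r−ω_c),  ω_s=0, ω_r=1
21(0−ω_c) = −49(1−ω_c)  ⇒  70ω_c = 49  ⇒  ω_c = 7/10
ω_c/ω_r = 7/10

7/10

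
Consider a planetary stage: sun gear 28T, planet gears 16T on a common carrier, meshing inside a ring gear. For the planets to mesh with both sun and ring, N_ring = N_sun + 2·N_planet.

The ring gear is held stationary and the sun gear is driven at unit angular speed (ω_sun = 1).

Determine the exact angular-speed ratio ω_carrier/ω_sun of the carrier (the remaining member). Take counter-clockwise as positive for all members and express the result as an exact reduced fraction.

7/22

N_ring = 28 + 2·16 = 60
28(ω_s−ω_c) = −60(ω_r−ω_c),  ω_r=0, ω_s=1
28(1−ω_c) = −60(0−ω_c)  ⇒  88ω_c = 28  ⇒  ω_c = 7/22
ω_c/ω_s = 7/22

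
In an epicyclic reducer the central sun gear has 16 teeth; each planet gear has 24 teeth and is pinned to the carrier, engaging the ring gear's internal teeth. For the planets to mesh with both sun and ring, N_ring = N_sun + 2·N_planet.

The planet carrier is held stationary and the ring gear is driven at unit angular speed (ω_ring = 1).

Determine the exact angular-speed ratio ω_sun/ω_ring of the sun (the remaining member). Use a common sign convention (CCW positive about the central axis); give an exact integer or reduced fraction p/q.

N_ring = 16 + 2·24 = 64
16(ω_s−ω_c) = −64(ω_r−ω_c),  ω_c=0, ω_r=1
ω_s = 0 − (64/16)(1−0) = -4
ω_s/ω_r = -4

-4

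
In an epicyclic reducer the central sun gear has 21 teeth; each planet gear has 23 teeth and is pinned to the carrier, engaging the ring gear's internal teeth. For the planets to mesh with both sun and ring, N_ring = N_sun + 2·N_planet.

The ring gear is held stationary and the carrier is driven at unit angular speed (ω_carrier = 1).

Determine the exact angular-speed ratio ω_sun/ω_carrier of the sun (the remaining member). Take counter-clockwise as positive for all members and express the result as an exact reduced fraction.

88/21

N_ring = 21 + 2·23 = 67
21(ω_s−ω_c) = −67(ω_r−ω_c),  ω_r=0, ω_c=1
ω_s = 1 − (67/21)(0−1) = 88/21
ω_s/ω_c = 88/21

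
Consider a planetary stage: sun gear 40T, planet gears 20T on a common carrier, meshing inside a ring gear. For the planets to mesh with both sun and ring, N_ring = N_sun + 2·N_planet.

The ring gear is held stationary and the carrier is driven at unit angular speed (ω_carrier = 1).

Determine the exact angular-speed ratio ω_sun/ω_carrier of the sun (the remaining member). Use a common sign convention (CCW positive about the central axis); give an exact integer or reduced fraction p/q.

N_ring = 40 + 2·20 = 80
40(ω_s−ω_c) = −80(ω_r−ω_c),  ω_r=0, ω_c=1
ω_s = 1 − (80/40)(0−1) = 3
ω_s/ω_c = 3

3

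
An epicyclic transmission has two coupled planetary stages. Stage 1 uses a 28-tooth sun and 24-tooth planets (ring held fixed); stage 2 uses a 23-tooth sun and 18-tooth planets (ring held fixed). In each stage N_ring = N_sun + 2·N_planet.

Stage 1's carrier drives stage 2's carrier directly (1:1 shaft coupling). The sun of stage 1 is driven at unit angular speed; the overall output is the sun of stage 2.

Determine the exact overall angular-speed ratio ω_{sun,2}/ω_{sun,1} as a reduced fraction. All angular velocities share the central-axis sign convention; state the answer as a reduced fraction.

287/299

Stage 1: N_ring = 28 + 2·24 = 76
Stage 1: 28(ω_s−ω_c) = −76(ω_r−ω_c),  ω_r=0, ω_s=1
Stage 1: 28(1−ω_c) = −76(0−ω_c)  ⇒  104ω_c = 28  ⇒  ω_c = 7/26
  ⇒ ω_c¹/ω_s¹ = 7/26
Stage 2: N_ring = 23 + 2·18 = 59
Stage 2: 23(ω_s−ω_c) = −59(ω_r−ω_c),  ω_r=0, ω_c=1
Stage 2: ω_s = 1 − (59/23)(0−1) = 82/23
  ⇒ ω_s²/ω_c² = 82/23
Coupling ω_c² = ω_c¹ ⇒ overall = 7/26 × 82/23 = 287/299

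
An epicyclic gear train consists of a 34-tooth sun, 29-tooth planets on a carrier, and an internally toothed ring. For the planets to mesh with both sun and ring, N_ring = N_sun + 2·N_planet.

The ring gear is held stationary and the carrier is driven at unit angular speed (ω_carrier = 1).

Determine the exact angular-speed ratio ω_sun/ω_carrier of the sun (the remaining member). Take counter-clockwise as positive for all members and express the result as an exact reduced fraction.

63/17

N_ring = 34 + 2·29 = 92
34(ω_s−ω_c) = −92(ω_r−ω_c),  ω_r=0, ω_c=1
ω_s = 1 − (92/34)(0−1) = 63/17
ω_s/ω_c = 63/17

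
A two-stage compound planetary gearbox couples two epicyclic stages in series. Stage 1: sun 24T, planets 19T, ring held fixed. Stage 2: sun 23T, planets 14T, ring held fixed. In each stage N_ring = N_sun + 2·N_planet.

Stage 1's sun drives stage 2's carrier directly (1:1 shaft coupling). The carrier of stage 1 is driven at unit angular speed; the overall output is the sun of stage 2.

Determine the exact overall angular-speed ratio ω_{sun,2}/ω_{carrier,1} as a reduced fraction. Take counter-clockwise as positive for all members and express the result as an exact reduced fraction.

1591/138

Stage 1: N_ring = 24 + 2·19 = 62
Stage 1: 24(ω_s−ω_c) = −62(ω_r−ω_c),  ω_r=0, ω_c=1
Stage 1: ω_s = 1 − (62/24)(0−1) = 43/12
  ⇒ ω_s¹/ω_c¹ = 43/12
Stage 2: N_ring = 23 + 2·14 = 51
Stage 2: 23(ω_s−ω_c) = −51(ω_r−ω_c),  ω_r=0, ω_c=1
Stage 2: ω_s = 1 − (51/23)(0−1) = 74/23
  ⇒ ω_s²/ω_c² = 74/23
Coupling ω_c² = ω_s¹ ⇒ overall = 43/12 × 74/23 = 1591/138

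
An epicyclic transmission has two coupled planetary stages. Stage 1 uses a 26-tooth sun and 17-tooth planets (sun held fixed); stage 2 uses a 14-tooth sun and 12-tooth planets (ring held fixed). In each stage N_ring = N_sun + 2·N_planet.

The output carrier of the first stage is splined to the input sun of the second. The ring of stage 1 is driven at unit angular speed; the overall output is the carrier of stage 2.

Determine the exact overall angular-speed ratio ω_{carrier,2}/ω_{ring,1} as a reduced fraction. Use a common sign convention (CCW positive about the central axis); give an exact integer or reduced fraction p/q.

Stage 1: N_ring = 26 + 2·17 = 60
Stage 1: 26(ω_s−ω_c) = −60(ω_r−ω_c),  ω_s=0, ω_r=1
Stage 1: 26(0−ω_c) = −60(1−ω_c)  ⇒  86ω_c = 60  ⇒  ω_c = 30/43
  ⇒ ω_c¹/ω_r¹ = 30/43
Stage 2: N_ring = 14 + 2·12 = 38
Stage 2: 14(ω_s−ω_c) = −38(ω_r−ω_c),  ω_r=0, ω_s=1
Stage 2: 14(1−ω_c) = −38(0−ω_c)  ⇒  52ω_c = 14  ⇒  ω_c = 7/26
  ⇒ ω_c²/ω_s² = 7/26
Coupling ω_s² = ω_c¹ ⇒ overall = 30/43 × 7/26 = 105/559

105/559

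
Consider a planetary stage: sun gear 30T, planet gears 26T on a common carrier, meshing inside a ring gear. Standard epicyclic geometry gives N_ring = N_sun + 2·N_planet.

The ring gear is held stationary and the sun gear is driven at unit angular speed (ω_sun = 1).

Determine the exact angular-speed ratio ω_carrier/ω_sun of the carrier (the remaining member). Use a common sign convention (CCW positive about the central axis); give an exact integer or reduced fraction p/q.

15/56

N_ring = 30 + 2·26 = 82
30(ω_s−ω_c) = −82(ω_r−ω_c),  ω_r=0, ω_s=1
30(1−ω_c) = −82(0−ω_c)  ⇒  112ω_c = 30  ⇒  ω_c = 15/56
ω_c/ω_s = 15/56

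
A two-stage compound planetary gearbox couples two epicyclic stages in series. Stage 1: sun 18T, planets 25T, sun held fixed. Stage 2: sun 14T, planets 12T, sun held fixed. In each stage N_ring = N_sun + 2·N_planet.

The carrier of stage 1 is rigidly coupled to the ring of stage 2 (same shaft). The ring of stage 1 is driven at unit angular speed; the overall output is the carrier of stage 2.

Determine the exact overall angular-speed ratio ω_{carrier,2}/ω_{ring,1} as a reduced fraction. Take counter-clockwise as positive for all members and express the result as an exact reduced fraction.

323/559

Stage 1: N_ring = 18 + 2·25 = 68
Stage 1: 18(ω_s−ω_c) = −68(ω_r−ω_c),  ω_s=0, ω_r=1
Stage 1: 18(0−ω_c) = −68(1−ω_c)  ⇒  86ω_c = 68  ⇒  ω_c = 34/43
  ⇒ ω_c¹/ω_r¹ = 34/43
Stage 2: N_ring = 14 + 2·12 = 38
Stage 2: 14(ω_s−ω_c) = −38(ω_r−ω_c),  ω_s=0, ω_r=1
Stage 2: 14(0−ω_c) = −38(1−ω_c)  ⇒  52ω_c = 38  ⇒  ω_c = 19/26
  ⇒ ω_c²/ω_r² = 19/26
Coupling ω_r² = ω_c¹ ⇒ overall = 34/43 × 19/26 = 323/559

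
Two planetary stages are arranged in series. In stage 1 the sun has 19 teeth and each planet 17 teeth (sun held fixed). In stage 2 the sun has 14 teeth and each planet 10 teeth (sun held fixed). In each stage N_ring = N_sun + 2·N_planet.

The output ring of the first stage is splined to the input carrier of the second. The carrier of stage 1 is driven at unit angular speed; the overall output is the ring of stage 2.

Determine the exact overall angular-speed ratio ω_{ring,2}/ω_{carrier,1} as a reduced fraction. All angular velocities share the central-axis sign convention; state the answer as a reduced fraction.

Stage 1: N_ring = 19 + 2·17 = 53
Stage 1: 19(ω_s−ω_c) = −53(ω_r−ω_c),  ω_s=0, ω_c=1
Stage 1: ω_r = 1 − (19/53)(0−1) = 72/53
  ⇒ ω_r¹/ω_c¹ = 72/53
Stage 2: N_ring = 14 + 2·10 = 34
Stage 2: 14(ω_s−ω_c) = −34(ω_r−ω_c),  ω_s=0, ω_c=1
Stage 2: ω_r = 1 − (14/34)(0−1) = 24/17
  ⇒ ω_r²/ω_c² = 24/17
Coupling ω_c² = ω_r¹ ⇒ overall = 72/53 × 24/17 = 1728/901

1728/901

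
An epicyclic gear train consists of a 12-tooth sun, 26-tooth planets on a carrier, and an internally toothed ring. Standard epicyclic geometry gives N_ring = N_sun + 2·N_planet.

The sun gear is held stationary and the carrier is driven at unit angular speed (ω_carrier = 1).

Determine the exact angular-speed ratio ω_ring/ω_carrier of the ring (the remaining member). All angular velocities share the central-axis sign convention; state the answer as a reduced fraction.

19/16

N_ring = 12 + 2·26 = 64
12(ω_s−ω_c) = −64(ω_r−ω_c),  ω_s=0, ω_c=1
ω_r = 1 − (12/64)(0−1) = 19/16
ω_r/ω_c = 19/16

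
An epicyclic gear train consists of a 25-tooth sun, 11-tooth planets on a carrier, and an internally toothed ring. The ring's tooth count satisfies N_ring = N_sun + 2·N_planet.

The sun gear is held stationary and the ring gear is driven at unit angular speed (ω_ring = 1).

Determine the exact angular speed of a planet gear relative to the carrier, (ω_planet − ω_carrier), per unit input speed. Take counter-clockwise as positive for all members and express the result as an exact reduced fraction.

1175/792

N_ring = 25 + 2·11 = 47
25(ω_s−ω_c) = −47(ω_r−ω_c),  ω_s=0, ω_r=1
25(0−ω_c) = −47(1−ω_c)  ⇒  72ω_c = 47  ⇒  ω_c = 47/72
sun–planet: 25·(0−47/72) = −11·(ω_p−ω_c)  ⇒  ω_p−ω_c = −(25/11)·(-47/72) = 1175/792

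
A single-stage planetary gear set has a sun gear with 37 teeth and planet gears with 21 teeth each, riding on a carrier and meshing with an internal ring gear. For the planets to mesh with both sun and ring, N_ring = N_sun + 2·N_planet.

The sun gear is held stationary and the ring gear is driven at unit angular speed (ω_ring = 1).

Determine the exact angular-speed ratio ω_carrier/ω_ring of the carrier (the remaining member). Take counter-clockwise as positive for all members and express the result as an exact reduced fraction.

79/116

N_ring = 37 + 2·21 = 79
37(ω_s−ω_c) = −79(ω_r−ω_c),  ω_s=0, ω_r=1
37(0−ω_c) = −79(1−ω_c)  ⇒  116ω_c = 79  ⇒  ω_c = 79/116
ω_c/ω_r = 79/116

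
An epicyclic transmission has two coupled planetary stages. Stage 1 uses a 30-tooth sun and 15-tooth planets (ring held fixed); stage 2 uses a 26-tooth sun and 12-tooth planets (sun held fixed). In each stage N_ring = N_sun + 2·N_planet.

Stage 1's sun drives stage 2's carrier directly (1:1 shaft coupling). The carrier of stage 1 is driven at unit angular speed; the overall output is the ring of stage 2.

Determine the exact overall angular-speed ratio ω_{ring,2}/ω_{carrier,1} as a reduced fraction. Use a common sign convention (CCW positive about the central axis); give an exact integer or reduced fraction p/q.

Stage 1: N_ring = 30 + 2·15 = 60
Stage 1: 30(ω_s−ω_c) = −60(ω_r−ω_c),  ω_r=0, ω_c=1
Stage 1: ω_s = 1 − (60/30)(0−1) = 3
  ⇒ ω_s¹/ω_c¹ = 3
Stage 2: N_ring = 26 + 2·12 = 50
Stage 2: 26(ω_s−ω_c) = −50(ω_r−ω_c),  ω_s=0, ω_c=1
Stage 2: ω_r = 1 − (26/50)(0−1) = 38/25
  ⇒ ω_r²/ω_c² = 38/25
Coupling ω_c² = ω_s¹ ⇒ overall = 3 × 38/25 = 114/25

114/25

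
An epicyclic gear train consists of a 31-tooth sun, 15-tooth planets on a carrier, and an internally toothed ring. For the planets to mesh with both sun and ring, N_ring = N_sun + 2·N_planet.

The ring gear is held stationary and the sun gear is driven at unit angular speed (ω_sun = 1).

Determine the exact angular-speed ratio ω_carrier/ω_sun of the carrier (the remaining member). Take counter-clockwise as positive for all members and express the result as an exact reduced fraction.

N_ring = 31 + 2·15 = 61
31(ω_s−ω_c) = −61(ω_r−ω_c),  ω_r=0, ω_s=1
31(1−ω_c) = −61(0−ω_c)  ⇒  92ω_c = 31  ⇒  ω_c = 31/92
ω_c/ω_s = 31/92

31/92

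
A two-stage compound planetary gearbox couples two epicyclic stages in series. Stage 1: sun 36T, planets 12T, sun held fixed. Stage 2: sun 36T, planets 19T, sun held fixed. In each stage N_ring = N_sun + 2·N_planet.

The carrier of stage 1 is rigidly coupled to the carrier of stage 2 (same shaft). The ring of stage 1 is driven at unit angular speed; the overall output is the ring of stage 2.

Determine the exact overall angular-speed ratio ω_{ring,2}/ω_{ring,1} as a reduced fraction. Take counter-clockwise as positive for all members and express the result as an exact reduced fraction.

275/296

Stage 1: N_ring = 36 + 2·12 = 60
Stage 1: 36(ω_s−ω_c) = −60(ω_r−ω_c),  ω_s=0, ω_r=1
Stage 1: 36(0−ω_c) = −60(1−ω_c)  ⇒  96ω_c = 60  ⇒  ω_c = 5/8
  ⇒ ω_c¹/ω_r¹ = 5/8
Stage 2: N_ring = 36 + 2·19 = 74
Stage 2: 36(ω_s−ω_c) = −74(ω_r−ω_c),  ω_s=0, ω_c=1
Stage 2: ω_r = 1 − (36/74)(0−1) = 55/37
  ⇒ ω_r²/ω_c² = 55/37
Coupling ω_c² = ω_c¹ ⇒ overall = 5/8 × 55/37 = 275/296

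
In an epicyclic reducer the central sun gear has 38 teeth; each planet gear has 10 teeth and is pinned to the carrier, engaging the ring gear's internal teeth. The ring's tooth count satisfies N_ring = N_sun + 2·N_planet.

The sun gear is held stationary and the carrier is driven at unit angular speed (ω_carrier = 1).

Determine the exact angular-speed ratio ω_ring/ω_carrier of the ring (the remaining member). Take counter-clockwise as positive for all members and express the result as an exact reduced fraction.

N_ring = 38 + 2·10 = 58
38(ω_s−ω_c) = −58(ω_r−ω_c),  ω_s=0, ω_c=1
ω_r = 1 − (38/58)(0−1) = 48/29
ω_r/ω_c = 48/29

48/29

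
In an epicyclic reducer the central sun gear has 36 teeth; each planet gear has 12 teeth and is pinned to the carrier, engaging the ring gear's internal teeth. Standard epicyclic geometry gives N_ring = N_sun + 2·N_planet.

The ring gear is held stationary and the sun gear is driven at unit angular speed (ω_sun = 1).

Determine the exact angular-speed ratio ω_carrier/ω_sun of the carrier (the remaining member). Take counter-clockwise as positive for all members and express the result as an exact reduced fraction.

N_ring = 36 + 2·12 = 60
36(ω_s−ω_c) = −60(ω_r−ω_c),  ω_r=0, ω_s=1
36(1−ω_c) = −60(0−ω_c)  ⇒  96ω_c = 36  ⇒  ω_c = 3/8
ω_c/ω_s = 3/8

3/8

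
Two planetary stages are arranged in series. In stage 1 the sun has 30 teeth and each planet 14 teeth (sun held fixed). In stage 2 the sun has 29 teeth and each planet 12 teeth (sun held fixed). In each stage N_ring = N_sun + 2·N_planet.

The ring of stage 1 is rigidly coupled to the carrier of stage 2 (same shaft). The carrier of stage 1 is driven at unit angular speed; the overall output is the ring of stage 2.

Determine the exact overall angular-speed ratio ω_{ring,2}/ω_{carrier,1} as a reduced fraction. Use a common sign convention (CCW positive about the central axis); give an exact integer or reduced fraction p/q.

3608/1537

Stage 1: N_ring = 30 + 2·14 = 58
Stage 1: 30(ω_s−ω_c) = −58(ω_r−ω_c),  ω_s=0, ω_c=1
Stage 1: ω_r = 1 − (30/58)(0−1) = 44/29
  ⇒ ω_r¹/ω_c¹ = 44/29
Stage 2: N_ring = 29 + 2·12 = 53
Stage 2: 29(ω_s−ω_c) = −53(ω_r−ω_c),  ω_s=0, ω_c=1
Stage 2: ω_r = 1 − (29/53)(0−1) = 82/53
  ⇒ ω_r²/ω_c² = 82/53
Coupling ω_c² = ω_r¹ ⇒ overall = 44/29 × 82/53 = 3608/1537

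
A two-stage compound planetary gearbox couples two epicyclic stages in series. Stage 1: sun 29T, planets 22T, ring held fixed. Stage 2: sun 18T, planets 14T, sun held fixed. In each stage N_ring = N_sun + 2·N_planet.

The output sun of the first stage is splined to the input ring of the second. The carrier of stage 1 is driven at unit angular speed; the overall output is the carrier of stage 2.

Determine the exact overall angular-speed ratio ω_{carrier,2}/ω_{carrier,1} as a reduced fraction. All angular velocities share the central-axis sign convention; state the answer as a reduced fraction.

Stage 1: N_ring = 29 + 2·22 = 73
Stage 1: 29(ω_s−ω_c) = −73(ω_r−ω_c),  ω_r=0, ω_c=1
Stage 1: ω_s = 1 − (73/29)(0−1) = 102/29
  ⇒ ω_s¹/ω_c¹ = 102/29
Stage 2: N_ring = 18 + 2·14 = 46
Stage 2: 18(ω_s−ω_c) = −46(ω_r−ω_c),  ω_s=0, ω_r=1
Stage 2: 18(0−ω_c) = −46(1−ω_c)  ⇒  64ω_c = 46  ⇒  ω_c = 23/32
  ⇒ ω_c²/ω_r² = 23/32
Coupling ω_r² = ω_s¹ ⇒ overall = 102/29 × 23/32 = 1173/464

1173/464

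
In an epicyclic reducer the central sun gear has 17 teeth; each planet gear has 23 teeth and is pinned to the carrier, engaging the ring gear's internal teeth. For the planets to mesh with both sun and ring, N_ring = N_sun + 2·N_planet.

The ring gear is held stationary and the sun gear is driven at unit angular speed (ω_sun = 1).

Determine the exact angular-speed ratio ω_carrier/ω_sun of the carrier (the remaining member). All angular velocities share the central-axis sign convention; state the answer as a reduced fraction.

N_ring = 17 + 2·23 = 63
17(ω_s−ω_c) = −63(ω_r−ω_c),  ω_r=0, ω_s=1
17(1−ω_c) = −63(0−ω_c)  ⇒  80ω_c = 17  ⇒  ω_c = 17/80
ω_c/ω_s = 17/80

17/80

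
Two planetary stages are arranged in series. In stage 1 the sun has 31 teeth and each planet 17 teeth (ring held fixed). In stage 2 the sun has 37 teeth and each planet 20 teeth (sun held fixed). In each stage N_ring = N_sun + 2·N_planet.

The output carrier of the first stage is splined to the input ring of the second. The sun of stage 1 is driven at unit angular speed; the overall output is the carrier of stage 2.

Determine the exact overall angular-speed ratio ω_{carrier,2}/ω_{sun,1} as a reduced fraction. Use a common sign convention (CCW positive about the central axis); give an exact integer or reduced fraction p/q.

2387/10944

Stage 1: N_ring = 31 + 2·17 = 65
Stage 1: 31(ω_s−ω_c) = −65(ω_r−ω_c),  ω_r=0, ω_s=1
Stage 1: 31(1−ω_c) = −65(0−ω_c)  ⇒  96ω_c = 31  ⇒  ω_c = 31/96
  ⇒ ω_c¹/ω_s¹ = 31/96
Stage 2: N_ring = 37 + 2·20 = 77
Stage 2: 37(ω_s−ω_c) = −77(ω_r−ω_c),  ω_s=0, ω_r=1
Stage 2: 37(0−ω_c) = −77(1−ω_c)  ⇒  114ω_c = 77  ⇒  ω_c = 77/114
  ⇒ ω_c²/ω_r² = 77/114
Coupling ω_r² = ω_c¹ ⇒ overall = 31/96 × 77/114 = 2387/10944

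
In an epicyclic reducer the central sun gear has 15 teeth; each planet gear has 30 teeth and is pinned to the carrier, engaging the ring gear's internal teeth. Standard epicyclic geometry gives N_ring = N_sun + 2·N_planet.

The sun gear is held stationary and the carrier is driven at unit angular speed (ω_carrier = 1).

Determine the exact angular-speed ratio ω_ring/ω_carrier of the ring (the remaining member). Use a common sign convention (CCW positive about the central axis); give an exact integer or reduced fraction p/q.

N_ring = 15 + 2·30 = 75
15(ω_s−ω_c) = −75(ω_r−ω_c),  ω_s=0, ω_c=1
ω_r = 1 − (15/75)(0−1) = 6/5
ω_r/ω_c = 6/5

6/5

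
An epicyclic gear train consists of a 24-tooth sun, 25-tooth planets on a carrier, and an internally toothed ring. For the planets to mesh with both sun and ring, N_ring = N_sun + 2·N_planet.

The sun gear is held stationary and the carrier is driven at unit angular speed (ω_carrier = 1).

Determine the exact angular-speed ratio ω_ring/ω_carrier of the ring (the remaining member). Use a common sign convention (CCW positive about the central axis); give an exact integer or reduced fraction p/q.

N_ring = 24 + 2·25 = 74
24(ω_s−ω_c) = −74(ω_r−ω_c),  ω_s=0, ω_c=1
ω_r = 1 − (24/74)(0−1) = 49/37
ω_r/ω_c = 49/37

49/37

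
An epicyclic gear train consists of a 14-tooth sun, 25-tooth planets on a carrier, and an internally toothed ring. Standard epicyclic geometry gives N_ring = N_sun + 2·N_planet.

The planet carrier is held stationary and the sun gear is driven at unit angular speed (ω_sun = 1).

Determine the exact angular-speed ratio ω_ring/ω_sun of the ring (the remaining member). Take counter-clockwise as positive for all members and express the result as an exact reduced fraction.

-7/32

N_ring = 14 + 2·25 = 64
14(ω_s−ω_c) = −64(ω_r−ω_c),  ω_c=0, ω_s=1
ω_r = 0 − (14/64)(1−0) = -7/32
ω_r/ω_s = -7/32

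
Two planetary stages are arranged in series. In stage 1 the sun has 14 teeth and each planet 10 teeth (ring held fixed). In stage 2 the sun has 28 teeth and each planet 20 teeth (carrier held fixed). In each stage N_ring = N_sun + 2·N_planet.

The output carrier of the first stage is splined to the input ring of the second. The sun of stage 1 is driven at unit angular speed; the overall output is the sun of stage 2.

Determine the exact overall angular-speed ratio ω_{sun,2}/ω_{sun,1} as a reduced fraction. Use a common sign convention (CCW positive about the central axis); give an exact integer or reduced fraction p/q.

Stage 1: N_ring = 14 + 2·10 = 34
Stage 1: 14(ω_s−ω_c) = −34(ω_r−ω_c),  ω_r=0, ω_s=1
Stage 1: 14(1−ω_c) = −34(0−ω_c)  ⇒  48ω_c = 14  ⇒  ω_c = 7/24
  ⇒ ω_c¹/ω_s¹ = 7/24
Stage 2: N_ring = 28 + 2·20 = 68
Stage 2: 28(ω_s−ω_c) = −68(ω_r−ω_c),  ω_c=0, ω_r=1
Stage 2: ω_s = 0 − (68/28)(1−0) = -17/7
  ⇒ ω_s²/ω_r² = -17/7
Coupling ω_r² = ω_c¹ ⇒ overall = 7/24 × -17/7 = -17/24

-17/24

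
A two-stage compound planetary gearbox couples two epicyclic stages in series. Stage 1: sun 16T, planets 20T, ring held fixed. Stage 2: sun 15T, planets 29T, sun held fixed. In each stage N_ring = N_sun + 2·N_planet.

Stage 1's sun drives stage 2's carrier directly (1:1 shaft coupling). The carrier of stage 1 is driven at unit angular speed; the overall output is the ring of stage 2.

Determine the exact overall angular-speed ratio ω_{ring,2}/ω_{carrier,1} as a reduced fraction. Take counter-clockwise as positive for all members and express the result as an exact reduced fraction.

Stage 1: N_ring = 16 + 2·20 = 56
Stage 1: 16(ω_s−ω_c) = −56(ω_r−ω_c),  ω_r=0, ω_c=1
Stage 1: ω_s = 1 − (56/16)(0−1) = 9/2
  ⇒ ω_s¹/ω_c¹ = 9/2
Stage 2: N_ring = 15 + 2·29 = 73
Stage 2: 15(ω_s−ω_c) = −73(ω_r−ω_c),  ω_s=0, ω_c=1
Stage 2: ω_r = 1 − (15/73)(0−1) = 88/73
  ⇒ ω_r²/ω_c² = 88/73
Coupling ω_c² = ω_s¹ ⇒ overall = 9/2 × 88/73 = 396/73

396/73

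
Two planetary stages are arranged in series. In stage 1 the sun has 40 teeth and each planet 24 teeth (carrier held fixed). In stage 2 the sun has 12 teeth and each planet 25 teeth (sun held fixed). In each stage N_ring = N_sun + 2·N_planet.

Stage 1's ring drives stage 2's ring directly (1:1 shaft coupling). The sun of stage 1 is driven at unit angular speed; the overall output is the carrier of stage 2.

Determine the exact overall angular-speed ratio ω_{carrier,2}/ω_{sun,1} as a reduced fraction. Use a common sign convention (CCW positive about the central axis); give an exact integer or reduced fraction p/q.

-155/407

Stage 1: N_ring = 40 + 2·24 = 88
Stage 1: 40(ω_s−ω_c) = −88(ω_r−ω_c),  ω_c=0, ω_s=1
Stage 1: ω_r = 0 − (40/88)(1−0) = -5/11
  ⇒ ω_r¹/ω_s¹ = -5/11
Stage 2: N_ring = 12 + 2·25 = 62
Stage 2: 12(ω_s−ω_c) = −62(ω_r−ω_c),  ω_s=0, ω_r=1
Stage 2: 12(0−ω_c) = −62(1−ω_c)  ⇒  74ω_c = 62  ⇒  ω_c = 31/37
  ⇒ ω_c²/ω_r² = 31/37
Coupling ω_r² = ω_r¹ ⇒ overall = -5/11 × 31/37 = -155/407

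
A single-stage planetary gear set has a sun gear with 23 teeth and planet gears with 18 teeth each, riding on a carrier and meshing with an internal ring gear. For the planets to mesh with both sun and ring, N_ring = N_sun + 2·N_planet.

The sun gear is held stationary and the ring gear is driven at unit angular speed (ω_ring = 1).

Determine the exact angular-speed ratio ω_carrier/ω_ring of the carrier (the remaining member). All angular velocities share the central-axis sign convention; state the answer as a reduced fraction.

59/82

N_ring = 23 + 2·18 = 59
23(ω_s−ω_c) = −59(ω_r−ω_c),  ω_s=0, ω_r=1
23(0−ω_c) = −59(1−ω_c)  ⇒  82ω_c = 59  ⇒  ω_c = 59/82
ω_c/ω_r = 59/82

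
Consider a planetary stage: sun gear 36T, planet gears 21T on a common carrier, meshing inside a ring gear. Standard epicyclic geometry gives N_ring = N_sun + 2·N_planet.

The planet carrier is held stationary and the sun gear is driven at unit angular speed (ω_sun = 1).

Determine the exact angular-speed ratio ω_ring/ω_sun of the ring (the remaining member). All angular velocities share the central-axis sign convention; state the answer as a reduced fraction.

-6/13

N_ring = 36 + 2·21 = 78
36(ω_s−ω_c) = −78(ω_r−ω_c),  ω_c=0, ω_s=1
ω_r = 0 − (36/78)(1−0) = -6/13
ω_r/ω_s = -6/13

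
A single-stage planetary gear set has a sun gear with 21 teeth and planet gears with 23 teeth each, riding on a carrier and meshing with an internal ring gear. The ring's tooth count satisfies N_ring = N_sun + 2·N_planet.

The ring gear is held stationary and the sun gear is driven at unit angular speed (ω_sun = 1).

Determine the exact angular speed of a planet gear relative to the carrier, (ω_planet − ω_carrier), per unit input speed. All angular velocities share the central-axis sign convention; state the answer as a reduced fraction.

N_ring = 21 + 2·23 = 67
21(ω_s−ω_c) = −67(ω_r−ω_c),  ω_r=0, ω_s=1
21(1−ω_c) = −67(0−ω_c)  ⇒  88ω_c = 21  ⇒  ω_c = 21/88
sun–planet: 21·(1−21/88) = −23·(ω_p−ω_c)  ⇒  ω_p−ω_c = −(21/23)·(67/88) = -1407/2024

-1407/2024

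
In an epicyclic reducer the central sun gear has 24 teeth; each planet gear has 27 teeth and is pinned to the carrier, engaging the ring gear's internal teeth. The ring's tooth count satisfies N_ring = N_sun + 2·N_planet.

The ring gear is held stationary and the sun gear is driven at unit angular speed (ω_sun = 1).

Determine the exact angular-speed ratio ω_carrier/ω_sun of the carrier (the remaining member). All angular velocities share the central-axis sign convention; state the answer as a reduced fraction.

N_ring = 24 + 2·27 = 78
24(ω_s−ω_c) = −78(ω_r−ω_c),  ω_r=0, ω_s=1
24(1−ω_c) = −78(0−ω_c)  ⇒  102ω_c = 24  ⇒  ω_c = 4/17
ω_c/ω_s = 4/17

4/17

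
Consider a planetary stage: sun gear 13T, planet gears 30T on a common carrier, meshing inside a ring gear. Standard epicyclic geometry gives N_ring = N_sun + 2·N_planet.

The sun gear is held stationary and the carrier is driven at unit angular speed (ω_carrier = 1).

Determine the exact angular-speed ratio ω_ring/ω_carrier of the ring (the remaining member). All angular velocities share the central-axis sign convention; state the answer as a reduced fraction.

N_ring = 13 + 2·30 = 73
13(ω_s−ω_c) = −73(ω_r−ω_c),  ω_s=0, ω_c=1
ω_r = 1 − (13/73)(0−1) = 86/73
ω_r/ω_c = 86/73

86/73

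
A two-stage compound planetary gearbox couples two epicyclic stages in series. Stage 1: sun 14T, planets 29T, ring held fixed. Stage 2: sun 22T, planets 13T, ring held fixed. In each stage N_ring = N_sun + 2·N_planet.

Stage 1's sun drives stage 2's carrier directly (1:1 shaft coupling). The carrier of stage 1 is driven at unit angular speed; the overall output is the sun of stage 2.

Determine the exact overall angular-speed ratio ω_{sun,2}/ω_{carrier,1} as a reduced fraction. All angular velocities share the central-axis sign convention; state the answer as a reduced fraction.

215/11

Stage 1: N_ring = 14 + 2·29 = 72
Stage 1: 14(ω_s−ω_c) = −72(ω_r−ω_c),  ω_r=0, ω_c=1
Stage 1: ω_s = 1 − (72/14)(0−1) = 43/7
  ⇒ ω_s¹/ω_c¹ = 43/7
Stage 2: N_ring = 22 + 2·13 = 48
Stage 2: 22(ω_s−ω_c) = −48(ω_r−ω_c),  ω_r=0, ω_c=1
Stage 2: ω_s = 1 − (48/22)(0−1) = 35/11
  ⇒ ω_s²/ω_c² = 35/11
Coupling ω_c² = ω_s¹ ⇒ overall = 43/7 × 35/11 = 215/11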